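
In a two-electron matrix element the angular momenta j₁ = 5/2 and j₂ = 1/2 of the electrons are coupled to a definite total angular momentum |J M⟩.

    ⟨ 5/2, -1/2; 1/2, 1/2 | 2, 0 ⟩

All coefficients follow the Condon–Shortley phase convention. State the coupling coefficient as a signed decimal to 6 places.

triangle: 1!·4!·0!/6! = 24/720
(j±m)!: 2!·3!·1!·0!·2!·2! = 48
prefactor² = (2J+1)·Δ·N² = 8
  k=1: −1/(1!·0!·2!·0!·2!·0!) = -1/4
Σ = -1/4  ⇒  CG² = 8·(-1/4)² = 1/2
CG = −√(1/2) = -0.707107

−√(1/2) ≈ -0.707107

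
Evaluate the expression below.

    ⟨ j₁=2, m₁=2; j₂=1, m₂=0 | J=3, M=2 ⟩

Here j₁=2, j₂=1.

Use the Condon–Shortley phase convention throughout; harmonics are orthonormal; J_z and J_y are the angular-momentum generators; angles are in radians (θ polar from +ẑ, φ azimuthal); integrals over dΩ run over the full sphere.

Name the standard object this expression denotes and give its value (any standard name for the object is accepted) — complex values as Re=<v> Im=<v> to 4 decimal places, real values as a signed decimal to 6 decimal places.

Clebsch–Gordan coefficient, +√(1/3) ≈ +0.577350

This is a Clebsch–Gordan (vector-coupling) coefficient.
√[7·0!4!2!/7! · 4!0!1!1!5!1!] = √(192)
  +(−1)^0/∏(0,0,0,1,4,1)! = 1/24  (running 1/24)
⟨..|..⟩ = √(192)·(1/24) = +0.577350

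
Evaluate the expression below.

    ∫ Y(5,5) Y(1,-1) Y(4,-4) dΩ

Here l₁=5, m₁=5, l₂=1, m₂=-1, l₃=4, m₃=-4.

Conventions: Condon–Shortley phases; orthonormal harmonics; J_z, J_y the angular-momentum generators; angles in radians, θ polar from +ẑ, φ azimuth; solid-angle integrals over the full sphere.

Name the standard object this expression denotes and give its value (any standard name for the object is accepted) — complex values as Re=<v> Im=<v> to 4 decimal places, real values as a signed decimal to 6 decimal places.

This is a Gaunt coefficient — the integral of a triple product of spherical harmonics over the sphere.
m-sum 0 ✓  L=10 even ✓  4≤4≤6 ✓
Π(2lᵢ+1) = 11×3×9 = 297
triangle coeff Δ(5,1,4) = 1/495
Σ_t [1,1]: t=1:−1/576 = -1/576
(3j)²=5/99 [(5 1 4; 0 0 0)], sign=-1
Σ_t [0,0]: t=0:+1/80640 = 1/80640
(3j)²=1/11 [(5 1 4; 5 -1 -4)], sign=+1
⇒ 4πI² = 15/11
I = (-1)√(15/11/(4π)) = -0.32941575

Gaunt coefficient, -0.329416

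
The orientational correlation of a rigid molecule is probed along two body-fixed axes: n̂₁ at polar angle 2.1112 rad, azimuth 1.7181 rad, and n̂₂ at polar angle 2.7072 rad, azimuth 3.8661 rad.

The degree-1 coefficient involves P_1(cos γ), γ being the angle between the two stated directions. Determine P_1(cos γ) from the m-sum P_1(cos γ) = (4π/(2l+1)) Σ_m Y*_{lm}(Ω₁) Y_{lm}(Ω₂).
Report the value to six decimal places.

0.269770

Expand P_1 via completeness: Σ_{m} conj(Y_{1,m}) at Ω₁ times Y_{1,m} at Ω₂ —
  m=-1: (-0.04348 + 0.29305j) × (-0.10888 + 0.09637j) = -0.02351 - 0.03610j  (running Σ = -0.02351 - 0.03610j)
  m=0: (-0.25138 + 0.00000j) × (-0.44322 + 0.00000j) = 0.11142 + 0.00000j  (running Σ = 0.08791 - 0.03610j)
  m=1: (0.04348 + 0.29305j) × (0.10888 + 0.09637j) = -0.02351 + 0.03610j  (running Σ = 0.06440 + 0.00000j)
Σ over m = 0.06440 + 0.00000j; ×(4π/3) → 0.26977 + 0.00000j. Real part: 0.269770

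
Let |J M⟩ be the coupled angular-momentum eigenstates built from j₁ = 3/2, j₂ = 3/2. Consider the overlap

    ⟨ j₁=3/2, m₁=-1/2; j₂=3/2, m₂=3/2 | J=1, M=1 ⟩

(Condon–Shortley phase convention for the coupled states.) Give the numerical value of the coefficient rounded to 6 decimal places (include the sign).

+0.547723  (= +√(3/10))

j₁+j₂−J=2  J+j₁−j₂=1  J−j₁+j₂=1  j₁+j₂+J+1=5
(j₁±m₁, j₂±m₂, J±M) = (1,2,3,0,2,0)
P² = 6/5
sum k=2..2:
  [2] +1/2 = 1/2
S = 1/2
C² = P²·S² = 3/10 ; C = +0.547723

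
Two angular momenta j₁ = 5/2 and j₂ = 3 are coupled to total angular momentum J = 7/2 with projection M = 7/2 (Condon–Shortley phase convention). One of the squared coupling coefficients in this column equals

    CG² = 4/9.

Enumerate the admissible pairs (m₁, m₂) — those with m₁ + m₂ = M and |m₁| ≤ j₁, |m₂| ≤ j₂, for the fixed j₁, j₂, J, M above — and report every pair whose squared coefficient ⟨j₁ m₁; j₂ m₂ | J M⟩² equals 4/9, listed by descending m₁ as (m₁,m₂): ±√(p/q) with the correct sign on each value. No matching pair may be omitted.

(3/2,2): −√(4/9)

Admissible pairs with m₁+m₂ = M = 7/2: (1/2,3), (3/2,2), (5/2,1)
  (m₁,m₂)=(5/2,1): CG² = 2/9, CG = +√(2/9)
  (m₁,m₂)=(3/2,2): CG² = 4/9, CG = −√(4/9)   ← matches the target
  (m₁,m₂)=(1/2,3): CG² = 1/3, CG = +√(1/3)
Pairs with CG² = 4/9: (3/2,2): −√(4/9)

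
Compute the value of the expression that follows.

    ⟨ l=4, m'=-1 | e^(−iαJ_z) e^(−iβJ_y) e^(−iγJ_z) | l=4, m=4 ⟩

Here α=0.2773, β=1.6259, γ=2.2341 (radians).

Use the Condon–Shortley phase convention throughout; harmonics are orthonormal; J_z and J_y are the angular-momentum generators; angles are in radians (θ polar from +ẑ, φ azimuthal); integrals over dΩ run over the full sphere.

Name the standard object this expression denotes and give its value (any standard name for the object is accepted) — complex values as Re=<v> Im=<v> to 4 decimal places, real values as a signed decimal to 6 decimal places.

Wigner D-matrix element, Re=-0.3541 Im=-0.3404

This is a Wigner D-matrix element — the rotation-matrix element ⟨l m'| R(α,β,γ) |l m⟩ in the angular-momentum basis.
D^4_{-1,4}(0.2773,1.6259,2.2341) = e^{-i·-1·0.2773}·d^4_{-1,4}(1.6259)·e^{-i·4·2.2341}. Compute d first:
With c≡cos(β/2)=0.687359 and s≡sin(β/2)=0.726318, N=[6·120·40320·1]^{1/2}=5387.986637
k: max(0,(4)−(-1))=5 … min(4+(4),4−(-1))=5
  k=5: (−1)^0·5387.9866/(720)·0.6874^3·0.7263^5 = +0.491223
d^4_{-1,4}(1.6259) = +0.491223
D = (+0.961798+0.273760i)·(+0.491223)·(-0.883095-0.469194i) = -0.354129-0.340430i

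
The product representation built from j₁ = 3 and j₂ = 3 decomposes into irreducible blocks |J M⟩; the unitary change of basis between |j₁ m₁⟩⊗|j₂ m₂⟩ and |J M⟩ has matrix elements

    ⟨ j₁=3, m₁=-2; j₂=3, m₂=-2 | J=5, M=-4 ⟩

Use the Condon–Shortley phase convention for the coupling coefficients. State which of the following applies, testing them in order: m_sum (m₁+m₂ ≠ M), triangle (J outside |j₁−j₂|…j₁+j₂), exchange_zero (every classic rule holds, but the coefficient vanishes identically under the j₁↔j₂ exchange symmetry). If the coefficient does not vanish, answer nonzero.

exchange_zero

m-sum: m₁+m₂ = -2+(-2) = -4, M = -4  ✓
triangle: |j₁−j₂| = 0 ≤ J = 5 ≤ j₁+j₂ = 6  ✓
exchange: j₁=j₂ and m₁=m₂, and (−1)^(j₁+j₂−J) = (−1)^1 = −1 forces ⟨j₁m₁;j₂m₂|JM⟩ = −⟨j₂m₂;j₁m₁|JM⟩ = −⟨j₁m₁;j₂m₂|JM⟩ ⇒ the coefficient vanishes identically
Racah sum check: Σ_k collapses to 0 ⇒ CG = 0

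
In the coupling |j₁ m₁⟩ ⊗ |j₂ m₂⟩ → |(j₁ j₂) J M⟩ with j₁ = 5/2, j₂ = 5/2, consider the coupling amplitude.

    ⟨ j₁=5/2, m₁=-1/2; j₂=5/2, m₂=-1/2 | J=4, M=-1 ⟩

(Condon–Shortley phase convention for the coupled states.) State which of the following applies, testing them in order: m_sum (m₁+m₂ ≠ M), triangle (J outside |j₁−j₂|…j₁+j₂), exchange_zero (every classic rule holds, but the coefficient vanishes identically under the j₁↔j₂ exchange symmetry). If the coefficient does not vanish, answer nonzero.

m-sum: m₁+m₂ = -1/2+(-1/2) = -1, M = -1  ✓
triangle: |j₁−j₂| = 0 ≤ J = 4 ≤ j₁+j₂ = 5  ✓
exchange: j₁=j₂ and m₁=m₂, and (−1)^(j₁+j₂−J) = (−1)^1 = −1 forces ⟨j₁m₁;j₂m₂|JM⟩ = −⟨j₂m₂;j₁m₁|JM⟩ = −⟨j₁m₁;j₂m₂|JM⟩ ⇒ the coefficient vanishes identically
Racah sum check: Σ_k collapses to 0 ⇒ CG = 0

exchange_zero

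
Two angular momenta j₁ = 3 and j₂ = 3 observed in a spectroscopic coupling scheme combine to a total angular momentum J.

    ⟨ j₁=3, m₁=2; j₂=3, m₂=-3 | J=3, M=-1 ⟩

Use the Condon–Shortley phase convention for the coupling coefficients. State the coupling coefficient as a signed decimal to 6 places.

triangle: 3!×3!×3!/10! = 216/3628800
(j±m)!: 5!×1!×0!×6!×2!×4! = 4147200
prefactor² = (2J+1)×Δ×N² = 1728
  k=0: +1/(0!×3!×1!×0!×2!×3!) = 1/72
Σ = 1/72  ⇒  CG² = 1728×(1/72)² = 1/3
CG = +√(1/3) = +0.577350

+√(1/3) ≈ +0.577350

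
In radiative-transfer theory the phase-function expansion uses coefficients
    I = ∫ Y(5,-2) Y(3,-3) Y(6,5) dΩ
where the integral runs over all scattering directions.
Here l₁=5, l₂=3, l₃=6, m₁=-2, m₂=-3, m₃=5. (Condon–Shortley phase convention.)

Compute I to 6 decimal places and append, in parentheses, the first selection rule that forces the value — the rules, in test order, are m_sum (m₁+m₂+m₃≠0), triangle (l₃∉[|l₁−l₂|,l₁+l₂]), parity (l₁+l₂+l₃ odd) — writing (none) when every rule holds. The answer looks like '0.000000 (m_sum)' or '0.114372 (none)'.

Checks pass: Σm=0; 14 even; l₃=6∈[2,8].
(2·5+1)(2·3+1)(2·6+1) = 1001
Δ: 2! 8! 4! / 15! → 1/675675
sum: t=0:+1/8640 t=1:−1/2304 t=2:+1/8640 = -7/34560
3j²(5 3 6; 0 0 0) = Δ·Π!·Σ² = 7/429  (sign -1)
sum: t=0:+1/241920 = 1/241920
3j²(5 3 6; -2 -3 5) = Δ·Π!·Σ² = 2/91  (sign -1)
combine: 4πI² = 1001·7/429·2/91 = 14/39
take √, sign +1: I = 0.16901560
No selection rule forces the value: the integral is nonzero (none).

0.169016 (none)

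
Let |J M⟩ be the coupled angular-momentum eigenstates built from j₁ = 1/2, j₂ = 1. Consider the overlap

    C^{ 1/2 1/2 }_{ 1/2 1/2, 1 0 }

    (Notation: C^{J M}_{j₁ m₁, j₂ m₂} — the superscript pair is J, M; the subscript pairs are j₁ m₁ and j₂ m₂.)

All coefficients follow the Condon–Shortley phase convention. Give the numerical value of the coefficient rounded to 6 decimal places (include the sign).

+√(1/3) = +0.577350

triangle: 1!·0!·1!/3! = 1/6
(j±m)!: 1!·0!·1!·1!·1!·0! = 1
prefactor² = (2J+1)·Δ·N² = 1/3
  k=0: +1/(0!·1!·0!·1!·0!·0!) = 1
Σ = 1  ⇒  CG² = 1/3·1² = 1/3
CG = +√(1/3) = +0.577350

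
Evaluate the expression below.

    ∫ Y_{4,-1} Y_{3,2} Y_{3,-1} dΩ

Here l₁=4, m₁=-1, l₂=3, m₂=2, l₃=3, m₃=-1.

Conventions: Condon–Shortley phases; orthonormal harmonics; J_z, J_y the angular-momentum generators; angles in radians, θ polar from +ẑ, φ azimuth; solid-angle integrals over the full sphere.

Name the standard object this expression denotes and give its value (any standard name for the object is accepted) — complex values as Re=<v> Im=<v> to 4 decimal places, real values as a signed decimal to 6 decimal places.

Gaunt coefficient, +0.145070

This is a Gaunt coefficient — the integral of a triple product of spherical harmonics over the sphere.
Checks pass: Σm=0; 10 even; l₃=3∈[1,7].
(2·4+1)(2·3+1)(2·3+1) = 441
Δ: 4! 4! 2! / 11! → 1/34650
sum: t=1:−1/72 t=2:+1/16 t=3:−1/72 = 5/144
3j²(4 3 3; 0 0 0) = Δ·Π!·Σ² = 2/77  (sign -1)
sum: t=3:−1/48 t=4:+1/144 = -1/72
3j²(4 3 3; -1 2 -1) = Δ·Π!·Σ² = 16/693  (sign -1)
combine: 4πI² = 441·2/77·16/693 = 32/121
take √, sign +1: I = 0.14506992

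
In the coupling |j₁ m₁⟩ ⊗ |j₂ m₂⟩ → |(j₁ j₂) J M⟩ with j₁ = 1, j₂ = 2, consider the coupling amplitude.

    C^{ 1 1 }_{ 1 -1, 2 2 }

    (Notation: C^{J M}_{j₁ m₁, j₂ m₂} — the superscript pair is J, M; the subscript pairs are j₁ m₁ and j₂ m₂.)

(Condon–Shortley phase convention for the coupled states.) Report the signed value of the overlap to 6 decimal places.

+0.774597

triangle: 2!·0!·2!/5! = 4/120
(j±m)!: 0!·2!·4!·0!·2!·0! = 96
prefactor² = (2J+1)·Δ·N² = 48/5
  k=2: +1/(2!·0!·0!·2!·0!·0!) = 1/4
Σ = 1/4  ⇒  CG² = 48/5·(1/4)² = 3/5
CG = +√(3/5) = +0.774597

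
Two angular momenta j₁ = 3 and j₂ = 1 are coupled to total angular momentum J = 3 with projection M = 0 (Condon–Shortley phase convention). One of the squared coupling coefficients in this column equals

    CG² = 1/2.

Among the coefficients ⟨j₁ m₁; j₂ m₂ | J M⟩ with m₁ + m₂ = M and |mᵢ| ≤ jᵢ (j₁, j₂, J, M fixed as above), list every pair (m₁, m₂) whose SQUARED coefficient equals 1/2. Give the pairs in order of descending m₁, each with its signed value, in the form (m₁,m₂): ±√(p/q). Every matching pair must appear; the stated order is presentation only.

Admissible pairs with m₁+m₂ = M = 0: (-1,1), (0,0), (1,-1)
  (m₁,m₂)=(1,-1): CG² = 1/2, CG = +√(1/2)   ← matches the target
  (m₁,m₂)=(0,0): CG² = 0/1, CG = 0
  (m₁,m₂)=(-1,1): CG² = 1/2, CG = −√(1/2)   ← matches the target
Pairs with CG² = 1/2: (1,-1): +√(1/2); (-1,1): −√(1/2)

(1,-1): +√(1/2); (-1,1): −√(1/2)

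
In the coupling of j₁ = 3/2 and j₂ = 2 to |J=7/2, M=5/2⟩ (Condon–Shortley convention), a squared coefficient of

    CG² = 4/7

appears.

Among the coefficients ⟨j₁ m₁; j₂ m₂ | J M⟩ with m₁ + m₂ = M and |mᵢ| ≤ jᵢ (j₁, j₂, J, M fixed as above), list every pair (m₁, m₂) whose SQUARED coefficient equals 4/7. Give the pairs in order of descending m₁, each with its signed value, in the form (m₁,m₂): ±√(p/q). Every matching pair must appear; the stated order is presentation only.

Admissible pairs with m₁+m₂ = M = 5/2: (1/2,2), (3/2,1)
  (m₁,m₂)=(3/2,1): CG² = 4/7, CG = +√(4/7)   ← matches the target
  (m₁,m₂)=(1/2,2): CG² = 3/7, CG = +√(3/7)
Pairs with CG² = 4/7: (3/2,1): +√(4/7)

(3/2,1): +√(4/7)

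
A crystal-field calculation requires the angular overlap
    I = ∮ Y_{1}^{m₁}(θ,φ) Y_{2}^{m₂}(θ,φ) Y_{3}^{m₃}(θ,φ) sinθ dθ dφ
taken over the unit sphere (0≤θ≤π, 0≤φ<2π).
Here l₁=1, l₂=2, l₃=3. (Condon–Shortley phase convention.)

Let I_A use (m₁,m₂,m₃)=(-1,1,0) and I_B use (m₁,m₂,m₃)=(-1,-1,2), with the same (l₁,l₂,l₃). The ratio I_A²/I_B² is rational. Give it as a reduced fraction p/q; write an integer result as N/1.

3/10

Same 1,2,3: normalisation and zero-m 3j drop out of the ratio.
A: Δ: 0! 2! 4! / 7! → 1/105; sum: t=0:+1/12 = 1/12; 3j²(1 2 3; -1 1 0) = Δ·Π!·Σ² = 1/35  (sign -1)
B: Δ: 0! 2! 4! / 7! → 1/105; sum: t=0:+1/12 = 1/12; 3j²(1 2 3; -1 -1 2) = Δ·Π!·Σ² = 2/21  (sign -1)
I_A²/I_B² = (1/35)/(2/21) = 3/10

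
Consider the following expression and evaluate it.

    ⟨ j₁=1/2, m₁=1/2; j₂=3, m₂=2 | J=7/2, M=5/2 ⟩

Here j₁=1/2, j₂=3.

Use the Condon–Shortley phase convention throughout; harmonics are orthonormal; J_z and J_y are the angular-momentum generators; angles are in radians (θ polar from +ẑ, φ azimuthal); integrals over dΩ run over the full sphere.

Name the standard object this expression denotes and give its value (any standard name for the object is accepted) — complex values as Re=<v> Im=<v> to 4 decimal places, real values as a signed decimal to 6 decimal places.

This is a Clebsch–Gordan (vector-coupling) coefficient.
√[8·0!1!6!/8! · 1!0!5!1!6!1!] = √(86400/7)
  +(−1)^0/∏(0,0,0,5,1,1)! = 1/120  (running 1/120)
⟨..|..⟩ = √(86400/7)·(1/120) = +0.925820

Clebsch–Gordan coefficient, +√(6/7) ≈ +0.925820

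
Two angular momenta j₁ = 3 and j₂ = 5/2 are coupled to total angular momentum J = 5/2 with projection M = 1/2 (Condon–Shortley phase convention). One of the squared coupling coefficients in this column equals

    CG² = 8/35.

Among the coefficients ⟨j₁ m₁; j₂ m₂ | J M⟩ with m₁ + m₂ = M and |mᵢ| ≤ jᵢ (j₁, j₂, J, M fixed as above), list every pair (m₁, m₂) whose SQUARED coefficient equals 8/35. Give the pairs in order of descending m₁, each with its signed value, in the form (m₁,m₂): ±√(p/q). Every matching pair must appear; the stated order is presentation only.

(1,-1/2): −√(8/35)

Admissible pairs with m₁+m₂ = M = 1/2: (-2,5/2), (-1,3/2), (0,1/2), (1,-1/2), (2,-3/2), (3,-5/2)
  (m₁,m₂)=(3,-5/2): CG² = 5/21, CG = +√(5/21)
  (m₁,m₂)=(2,-3/2): CG² = 1/14, CG = +√(1/14)
  (m₁,m₂)=(1,-1/2): CG² = 8/35, CG = −√(8/35)   ← matches the target
  (m₁,m₂)=(0,1/2): CG² = 8/105, CG = +√(8/105)
  (m₁,m₂)=(-1,3/2): CG² = 1/35, CG = +√(1/35)
  (m₁,m₂)=(-2,5/2): CG² = 5/14, CG = −√(5/14)
Pairs with CG² = 8/35: (1,-1/2): −√(8/35)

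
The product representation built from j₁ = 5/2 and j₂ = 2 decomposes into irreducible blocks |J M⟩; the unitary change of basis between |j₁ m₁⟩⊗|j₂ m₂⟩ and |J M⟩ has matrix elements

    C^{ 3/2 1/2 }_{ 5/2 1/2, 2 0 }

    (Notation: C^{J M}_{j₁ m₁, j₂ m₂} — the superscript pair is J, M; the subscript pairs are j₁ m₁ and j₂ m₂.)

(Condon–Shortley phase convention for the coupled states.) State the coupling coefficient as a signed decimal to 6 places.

-0.239046

√[4·3!2!1!/7! · 3!2!2!2!2!1!] = √(32/35)
  +(−1)^1/∏(1,2,1,1,1,0)! = -1/2  (running -1/2)
  +(−1)^2/∏(2,1,0,0,2,1)! = 1/4  (running -1/4)
⟨..|..⟩ = √(32/35)·(-1/4) = -0.239046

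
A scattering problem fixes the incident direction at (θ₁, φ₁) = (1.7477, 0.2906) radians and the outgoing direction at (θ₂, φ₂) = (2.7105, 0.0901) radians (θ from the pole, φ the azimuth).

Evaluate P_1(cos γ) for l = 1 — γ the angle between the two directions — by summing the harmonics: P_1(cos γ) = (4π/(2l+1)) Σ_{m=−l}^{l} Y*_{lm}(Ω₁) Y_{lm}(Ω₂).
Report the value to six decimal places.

Term-by-term m-sum for l=1 (normalisation 4π/3 = 4.188790):
  m=-1: Y*=(0.325842, 0.097448)  Y=(0.143784, -0.012990)  product (0.048117, 0.009779)
  m=+0: Y*=(-0.085985, -0.000000)  Y=(-0.443900, 0.000000)  product (0.038169, 0.000000)
  m=+1: Y*=(-0.325842, 0.097448)  Y=(-0.143784, -0.012990)  product (0.048117, -0.009779)
Accumulated sum (0.134402, 0.000000); after 4π/(2l+1) scaling, (0.562984, 0.000000) ⇒ P_1 = 0.562984

0.562984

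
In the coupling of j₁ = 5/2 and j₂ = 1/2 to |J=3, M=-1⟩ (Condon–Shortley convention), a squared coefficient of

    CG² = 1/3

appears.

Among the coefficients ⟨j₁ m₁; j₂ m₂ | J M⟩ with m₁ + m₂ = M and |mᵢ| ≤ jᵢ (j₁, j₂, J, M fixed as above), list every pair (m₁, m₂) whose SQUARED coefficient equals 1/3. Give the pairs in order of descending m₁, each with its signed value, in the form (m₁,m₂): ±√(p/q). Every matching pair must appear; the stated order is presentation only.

Admissible pairs with m₁+m₂ = M = -1: (-3/2,1/2), (-1/2,-1/2)
  (m₁,m₂)=(-1/2,-1/2): CG² = 2/3, CG = +√(2/3)
  (m₁,m₂)=(-3/2,1/2): CG² = 1/3, CG = +√(1/3)   ← matches the target
Pairs with CG² = 1/3: (-3/2,1/2): +√(1/3)

(-3/2,1/2): +√(1/3)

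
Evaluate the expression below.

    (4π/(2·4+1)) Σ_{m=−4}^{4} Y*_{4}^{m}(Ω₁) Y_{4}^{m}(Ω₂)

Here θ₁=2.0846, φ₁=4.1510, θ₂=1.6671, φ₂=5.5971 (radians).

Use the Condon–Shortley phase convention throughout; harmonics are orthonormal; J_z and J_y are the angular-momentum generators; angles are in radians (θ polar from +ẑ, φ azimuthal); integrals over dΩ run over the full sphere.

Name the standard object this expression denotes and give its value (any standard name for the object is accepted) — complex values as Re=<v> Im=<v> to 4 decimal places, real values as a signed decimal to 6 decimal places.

This sum is the spherical-harmonic addition theorem: it equals the Legendre polynomial P_l(cos γ) of the angle γ between the two directions.
Term-by-term m-sum for l=4 (normalisation 4π/9 = 1.396263):
  term(m=-4) = 0.09710 + 0.05289j   from Y*(Ω₁)=-0.15902 - 0.19877j, Y(Ω₂)=-0.40056 + 0.16806j
  term(m=-3) = -0.01762 + 0.04489j   from Y*(Ω₁)=-0.40373 + 0.04597j, Y(Ω₂)=0.05559 - 0.10486j
  term(m=-2) = 0.05266 + 0.01341j   from Y*(Ω₁)=-0.07594 + 0.15800j, Y(Ω₂)=-0.06117 - 0.30389j
  term(m=-1) = 0.00438 - 0.03496j   from Y*(Ω₁)=-0.14112 - 0.22439j, Y(Ω₂)=0.10283 + 0.08420j
  term(m=+0) = -0.06724 + 0.00000j   from Y*(Ω₁)=-0.23321 + 0.00000j, Y(Ω₂)=0.28833 + 0.00000j
  term(m=+1) = 0.00438 + 0.03496j   from Y*(Ω₁)=0.14112 - 0.22439j, Y(Ω₂)=-0.10283 + 0.08420j
  term(m=+2) = 0.05266 - 0.01341j   from Y*(Ω₁)=-0.07594 - 0.15800j, Y(Ω₂)=-0.06117 + 0.30389j
  term(m=+3) = -0.01762 - 0.04489j   from Y*(Ω₁)=0.40373 + 0.04597j, Y(Ω₂)=-0.05559 - 0.10486j
  term(m=+4) = 0.09710 - 0.05289j   from Y*(Ω₁)=-0.15902 + 0.19877j, Y(Ω₂)=-0.40056 - 0.16806j
Total Σ_m = 0.20580 + 0.00000j. Multiply by 1.396263: 0.28735 + 0.00000j. P_4(cos γ) = 0.287352

Legendre polynomial (addition theorem), +0.287352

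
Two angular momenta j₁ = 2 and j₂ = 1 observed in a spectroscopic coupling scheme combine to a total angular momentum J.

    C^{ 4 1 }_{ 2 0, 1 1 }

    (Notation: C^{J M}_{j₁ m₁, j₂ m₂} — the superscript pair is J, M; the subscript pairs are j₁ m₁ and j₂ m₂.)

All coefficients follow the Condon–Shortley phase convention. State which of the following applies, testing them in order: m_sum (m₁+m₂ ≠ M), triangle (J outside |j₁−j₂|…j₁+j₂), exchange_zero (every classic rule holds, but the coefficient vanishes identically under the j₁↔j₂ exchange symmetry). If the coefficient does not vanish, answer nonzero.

triangle

m-sum: m₁+m₂ = 0+1 = 1, M = 1  ✓
triangle: need |j₁−j₂| ≤ J ≤ j₁+j₂, i.e. J ∈ [1, 3]; J = 4 is outside ✗ ⇒ coefficient is 0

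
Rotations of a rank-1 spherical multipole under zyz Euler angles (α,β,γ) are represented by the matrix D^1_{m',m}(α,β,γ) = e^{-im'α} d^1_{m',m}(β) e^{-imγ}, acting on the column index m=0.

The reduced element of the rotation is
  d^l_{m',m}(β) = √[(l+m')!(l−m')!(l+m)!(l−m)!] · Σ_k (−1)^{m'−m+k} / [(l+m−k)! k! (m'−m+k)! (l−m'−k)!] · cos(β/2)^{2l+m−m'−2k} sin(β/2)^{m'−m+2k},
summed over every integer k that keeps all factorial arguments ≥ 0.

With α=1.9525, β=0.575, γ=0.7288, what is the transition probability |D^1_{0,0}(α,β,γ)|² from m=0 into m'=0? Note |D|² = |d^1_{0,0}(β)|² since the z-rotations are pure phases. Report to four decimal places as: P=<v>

First d^1_{0,0}(β=0.5750), then the phase factors e^{-i(0)α} and e^{-i(0)γ}:
With c≡cos(β/2)=0.958956 and s≡sin(β/2)=0.283556, N=[1·1·1·1]^{1/2}=1.000000
Admissible k: 0..1 (factorial args all ≥0)
  k=0: (−1)^0·1.0000/(1)·0.9590^2·0.2836^0 = +0.919596
  k=1: (−1)^1·1.0000/(1)·0.9590^0·0.2836^2 = -0.080404
d^1_{0,0}(0.5750) = +0.919596 -0.080404 = +0.839192
|D^1_{0,0}|² = |d^1_{0,0}(β)|² = (+0.839192)² = 0.704244 (the z-rotation phases have unit modulus)

P=0.7042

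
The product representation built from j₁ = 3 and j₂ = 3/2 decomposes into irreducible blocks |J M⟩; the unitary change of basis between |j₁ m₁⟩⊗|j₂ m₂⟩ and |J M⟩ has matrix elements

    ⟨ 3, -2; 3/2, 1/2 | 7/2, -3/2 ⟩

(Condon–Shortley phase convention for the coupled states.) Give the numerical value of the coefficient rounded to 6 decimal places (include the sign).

-0.654654  (= −√(3/7))

√[8·1!5!2!/9! · 1!5!2!1!2!5!] = √(6400/21)
  +(−1)^0/∏(0,1,5,2,0,0)! = 1/240  (running 1/240)
  +(−1)^1/∏(1,0,4,1,1,1)! = -1/24  (running -3/80)
⟨..|..⟩ = √(6400/21)·(-3/80) = -0.654654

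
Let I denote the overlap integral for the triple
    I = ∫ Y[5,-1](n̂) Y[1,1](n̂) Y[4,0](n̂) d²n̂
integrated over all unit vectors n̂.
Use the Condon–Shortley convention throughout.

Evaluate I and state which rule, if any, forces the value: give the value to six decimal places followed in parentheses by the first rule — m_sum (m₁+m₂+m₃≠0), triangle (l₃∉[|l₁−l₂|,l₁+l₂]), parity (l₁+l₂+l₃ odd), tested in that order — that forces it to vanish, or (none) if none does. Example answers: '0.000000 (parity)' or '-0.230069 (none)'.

m-sum 0 ✓  L=10 even ✓  4≤4≤6 ✓
Π(2lᵢ+1) = 11×3×9 = 297
triangle coeff Δ(5,1,4) = 1/495
Σ_t [1,1]: t=1:−1/576 = -1/576
(3j)²=5/99 [(5 1 4; 0 0 0)], sign=-1
Σ_t [2,2]: t=2:+1/1152 = 1/1152
(3j)²=1/33 [(5 1 4; -1 1 0)], sign=+1
⇒ 4πI² = 5/11
I = (-1)√(5/11/(4π)) = -0.19018827
No selection rule forces the value: the integral is nonzero (none).

-0.190188 (none)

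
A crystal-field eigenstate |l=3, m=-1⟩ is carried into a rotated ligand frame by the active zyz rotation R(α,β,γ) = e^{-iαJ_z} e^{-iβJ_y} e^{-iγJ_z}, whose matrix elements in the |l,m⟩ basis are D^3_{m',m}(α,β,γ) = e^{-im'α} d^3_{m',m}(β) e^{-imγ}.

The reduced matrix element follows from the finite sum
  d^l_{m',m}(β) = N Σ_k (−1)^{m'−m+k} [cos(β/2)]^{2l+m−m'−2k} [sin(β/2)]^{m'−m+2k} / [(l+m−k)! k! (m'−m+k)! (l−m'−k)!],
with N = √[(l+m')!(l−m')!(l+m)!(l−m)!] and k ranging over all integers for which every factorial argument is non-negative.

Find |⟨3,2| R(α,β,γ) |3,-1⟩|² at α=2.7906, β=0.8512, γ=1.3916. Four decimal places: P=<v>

P=0.0910

D^3_{2,-1}(2.7906,0.8512,1.3916) = e^{-i·2·2.7906}·d^3_{2,-1}(0.8512)·e^{-i·-1·1.3916}. Compute d first:
With c≡cos(β/2)=0.910791 and s≡sin(β/2)=0.412867, N=[120·1·2·24]^{1/2}=75.894664
The bounds max(0,m−m')=0 and min(l+m,l−m')=1 give 2 terms
  k=0: (−1)^3·75.8947/(12)·0.9108^3·0.4129^3 = -0.336293
  k=1: (−1)^4·75.8947/(24)·0.9108^1·0.4129^5 = +0.034552
d^3_{2,-1}(0.8512) = -0.336293 +0.034552 = -0.301741
|D^3_{2,-1}|² = |d^3_{2,-1}(β)|² = (-0.301741)² = 0.091048 (the z-rotation phases have unit modulus)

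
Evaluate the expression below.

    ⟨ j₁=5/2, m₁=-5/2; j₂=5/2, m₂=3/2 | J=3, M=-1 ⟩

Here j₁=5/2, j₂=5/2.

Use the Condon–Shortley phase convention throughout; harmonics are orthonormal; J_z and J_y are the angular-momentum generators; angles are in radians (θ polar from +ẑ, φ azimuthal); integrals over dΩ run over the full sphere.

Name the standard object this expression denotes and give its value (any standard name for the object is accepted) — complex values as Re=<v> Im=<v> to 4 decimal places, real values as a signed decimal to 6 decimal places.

Clebsch–Gordan coefficient, +√(1/3) ≈ +0.577350

This is a Clebsch–Gordan (vector-coupling) coefficient.
√[7·2!3!3!/9! · 0!5!4!1!2!4!] = √(192)
  +(−1)^2/∏(2,0,3,2,0,1)! = 1/24  (running 1/24)
⟨..|..⟩ = √(192)·(1/24) = +0.577350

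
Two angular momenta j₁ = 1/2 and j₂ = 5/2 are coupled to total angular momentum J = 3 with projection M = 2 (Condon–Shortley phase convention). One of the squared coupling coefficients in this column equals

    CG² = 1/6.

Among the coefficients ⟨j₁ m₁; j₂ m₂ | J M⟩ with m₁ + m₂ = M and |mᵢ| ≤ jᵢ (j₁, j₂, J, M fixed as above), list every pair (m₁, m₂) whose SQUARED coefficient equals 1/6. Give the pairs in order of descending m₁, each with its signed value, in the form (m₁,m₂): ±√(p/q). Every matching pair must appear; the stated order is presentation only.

Admissible pairs with m₁+m₂ = M = 2: (-1/2,5/2), (1/2,3/2)
  (m₁,m₂)=(1/2,3/2): CG² = 5/6, CG = +√(5/6)
  (m₁,m₂)=(-1/2,5/2): CG² = 1/6, CG = +√(1/6)   ← matches the target
Pairs with CG² = 1/6: (-1/2,5/2): +√(1/6)

(-1/2,5/2): +√(1/6)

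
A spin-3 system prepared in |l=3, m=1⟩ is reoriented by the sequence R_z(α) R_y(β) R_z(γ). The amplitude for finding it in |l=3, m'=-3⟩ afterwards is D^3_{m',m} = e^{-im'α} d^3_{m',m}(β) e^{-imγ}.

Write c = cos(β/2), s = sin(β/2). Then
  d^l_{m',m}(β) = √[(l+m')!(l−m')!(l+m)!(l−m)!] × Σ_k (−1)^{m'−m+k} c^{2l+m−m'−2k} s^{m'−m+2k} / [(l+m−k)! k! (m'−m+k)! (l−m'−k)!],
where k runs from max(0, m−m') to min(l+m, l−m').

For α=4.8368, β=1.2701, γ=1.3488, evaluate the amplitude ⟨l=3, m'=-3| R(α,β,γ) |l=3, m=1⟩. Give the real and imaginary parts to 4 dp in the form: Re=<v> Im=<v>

D^3_{-3,1}(4.8368,1.2701,1.3488) = e^{-i·-3·4.8368}·d^3_{-3,1}(1.2701)·e^{-i·1·1.3488}. Compute d first:
Half-angle: c=0.805042, s=0.593218. N=√(1·720·24·2)=185.903201
k∈{4} keeps every argument non-negative
  k=4: (−1)^0·185.9032/(48)·0.8050^2·0.5932^4 = +0.310842
d^3_{-3,1}(1.2701) = +0.310842
D = (-0.364628+0.931153i)·(+0.310842)·(+0.220177-0.975460i) = +0.257383+0.174289i

Re=0.2574 Im=0.1743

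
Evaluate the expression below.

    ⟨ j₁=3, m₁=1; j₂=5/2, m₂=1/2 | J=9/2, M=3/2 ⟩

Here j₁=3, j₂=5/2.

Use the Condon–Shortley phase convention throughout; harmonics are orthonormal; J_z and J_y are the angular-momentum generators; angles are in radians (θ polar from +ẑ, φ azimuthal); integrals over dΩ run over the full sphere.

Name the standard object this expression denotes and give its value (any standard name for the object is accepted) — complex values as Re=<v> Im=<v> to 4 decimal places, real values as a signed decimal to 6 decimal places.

Clebsch–Gordan coefficient, +√(5/231) ≈ +0.147122

This is a Clebsch–Gordan (vector-coupling) coefficient.
√[10·1!5!4!/11! · 4!2!3!2!6!3!] = √(138240/77)
  +(−1)^0/∏(0,1,2,3,3,1)! = 1/72  (running 1/72)
  +(−1)^1/∏(1,0,1,2,4,2)! = -1/96  (running 1/288)
⟨..|..⟩ = √(138240/77)·(1/288) = +0.147122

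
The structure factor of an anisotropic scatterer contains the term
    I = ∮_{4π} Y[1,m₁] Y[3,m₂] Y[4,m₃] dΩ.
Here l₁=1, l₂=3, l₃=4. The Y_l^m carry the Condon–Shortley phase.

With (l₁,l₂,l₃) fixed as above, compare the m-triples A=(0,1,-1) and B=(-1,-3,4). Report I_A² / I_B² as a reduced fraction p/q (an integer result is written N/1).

Shared (l₁,l₂,l₃)=(1,3,4): N and (l;000)² cancel in I_A²/I_B².
A: Δ = 0!·2!·6!/9! = 1/252; Racah Σ t=0..0: t=0:+1/48 = 1/48; ⇒ 3j(1 3 4; 0 1 -1)² = 5/84, sgn -1
B: Δ = 0!·2!·6!/9! = 1/252; Racah Σ t=0..0: t=0:+1/1440 = 1/1440; ⇒ 3j(1 3 4; -1 -3 4)² = 1/9, sgn +1
I_A²/I_B² = (5/84)/(1/9) = 15/28

15/28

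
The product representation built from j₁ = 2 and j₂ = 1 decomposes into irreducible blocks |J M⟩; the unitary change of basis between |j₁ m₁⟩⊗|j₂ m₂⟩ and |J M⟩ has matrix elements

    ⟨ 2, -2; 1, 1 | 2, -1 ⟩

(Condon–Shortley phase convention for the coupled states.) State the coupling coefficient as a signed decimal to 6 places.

-0.577350

√[5·1!3!1!/6! · 0!4!2!0!1!3!] = √(12)
  +(−1)^1/∏(1,0,3,1,0,0)! = -1/6  (running -1/6)
⟨..|..⟩ = √(12)·(-1/6) = -0.577350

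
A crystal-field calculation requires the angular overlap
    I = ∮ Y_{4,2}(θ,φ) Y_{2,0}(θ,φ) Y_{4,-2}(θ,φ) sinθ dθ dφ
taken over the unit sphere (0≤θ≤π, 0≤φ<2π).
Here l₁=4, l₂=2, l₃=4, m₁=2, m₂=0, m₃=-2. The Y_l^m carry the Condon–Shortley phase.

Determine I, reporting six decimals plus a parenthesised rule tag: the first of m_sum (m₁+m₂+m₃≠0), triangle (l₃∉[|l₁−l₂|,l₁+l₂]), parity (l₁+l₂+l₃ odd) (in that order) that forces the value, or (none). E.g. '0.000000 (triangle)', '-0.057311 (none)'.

m-sum 0 ✓  L=10 even ✓  2≤4≤6 ✓
Π(2lᵢ+1) = 9×5×9 = 405
triangle coeff Δ(4,2,4) = 1/13860
Σ_t [0,2]: t=0:+1/192 t=1:−1/36 t=2:+1/192 = -5/288
(3j)²=20/693 [(4 2 4; 0 0 0)], sign=-1
Σ_t [0,2]: t=0:+1/192 t=1:−1/120 t=2:+1/2880 = -1/360
(3j)²=16/3465 [(4 2 4; 2 0 -2)], sign=-1
⇒ 4πI² = 320/5929
I = (+1)√(320/5929/(4π)) = 0.06553591
No selection rule forces the value: the integral is nonzero (none).

0.065536 (none)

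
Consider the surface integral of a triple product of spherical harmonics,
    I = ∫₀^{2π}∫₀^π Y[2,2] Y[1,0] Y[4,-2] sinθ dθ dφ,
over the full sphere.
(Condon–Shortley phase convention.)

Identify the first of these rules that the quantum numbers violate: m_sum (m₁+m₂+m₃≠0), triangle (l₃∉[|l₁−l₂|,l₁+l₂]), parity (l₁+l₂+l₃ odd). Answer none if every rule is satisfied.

Σmᵢ = 0  ✓
l₃∈[|l₁−l₂|,l₁+l₂]=[1,3] required, l₃=4 fails  ✗
Σlᵢ = 7 ⇒ odd

triangle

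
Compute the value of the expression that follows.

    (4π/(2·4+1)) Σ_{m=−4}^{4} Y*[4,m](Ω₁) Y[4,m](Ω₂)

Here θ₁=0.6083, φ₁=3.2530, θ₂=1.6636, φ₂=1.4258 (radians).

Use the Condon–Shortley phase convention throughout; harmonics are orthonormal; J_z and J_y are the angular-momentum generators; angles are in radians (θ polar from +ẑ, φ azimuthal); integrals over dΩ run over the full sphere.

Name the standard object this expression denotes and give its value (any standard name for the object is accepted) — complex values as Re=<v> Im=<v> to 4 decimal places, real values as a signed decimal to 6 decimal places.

Legendre polynomial (addition theorem), +0.203234

This sum is the spherical-harmonic addition theorem: it equals the Legendre polynomial P_l(cos γ) of the angle γ between the two directions.
Term-by-term m-sum for l=4 (normalisation 4π/9 = 1.396263):
  m=-4: Y*=0.04259 + 0.02034j  Y=0.36384 + 0.23837j  product 0.01065 + 0.01755j
  m=-3: Y*=-0.18109 - 0.06288j  Y=0.04825 - 0.10384j  product -0.01527 + 0.01577j
  m=-2: Y*=0.39571 + 0.08966j  Y=0.29870 + 0.08913j  product 0.11021 + 0.06205j
  m=-1: Y*=-0.37790 - 0.04228j  Y=0.01854 - 0.12699j  product -0.01238 + 0.04720j
  m=+0: Y*=-0.14073 + 0.00000j  Y=0.29038 + 0.00000j  product -0.04086 + 0.00000j
  m=+1: Y*=0.37790 - 0.04228j  Y=-0.01854 - 0.12699j  product -0.01238 - 0.04720j
  m=+2: Y*=0.39571 - 0.08966j  Y=0.29870 - 0.08913j  product 0.11021 - 0.06205j
  m=+3: Y*=0.18109 - 0.06288j  Y=-0.04825 - 0.10384j  product -0.01527 - 0.01577j
  m=+4: Y*=0.04259 - 0.02034j  Y=0.36384 - 0.23837j  product 0.01065 - 0.01755j
Accumulated sum 0.14556 + 0.00000j; after 4π/(2l+1) scaling, 0.20323 + 0.00000j ⇒ P_4 = 0.203234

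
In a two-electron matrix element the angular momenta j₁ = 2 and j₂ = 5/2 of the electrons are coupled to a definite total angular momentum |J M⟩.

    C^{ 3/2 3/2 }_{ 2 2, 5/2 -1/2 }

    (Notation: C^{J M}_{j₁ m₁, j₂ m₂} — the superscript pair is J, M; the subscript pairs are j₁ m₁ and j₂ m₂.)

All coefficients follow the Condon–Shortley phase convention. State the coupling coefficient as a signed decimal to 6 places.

+√(4/35) ≈ +0.338062

j₁+j₂−J=3  J+j₁−j₂=1  J−j₁+j₂=2  j₁+j₂+J+1=7
(j₁±m₁, j₂±m₂, J±M) = (4,0,2,3,3,0)
P² = 576/35
sum k=0..0:
  [0] +1/12 = 1/12
S = 1/12
C² = P²·S² = 4/35 ; C = +0.338062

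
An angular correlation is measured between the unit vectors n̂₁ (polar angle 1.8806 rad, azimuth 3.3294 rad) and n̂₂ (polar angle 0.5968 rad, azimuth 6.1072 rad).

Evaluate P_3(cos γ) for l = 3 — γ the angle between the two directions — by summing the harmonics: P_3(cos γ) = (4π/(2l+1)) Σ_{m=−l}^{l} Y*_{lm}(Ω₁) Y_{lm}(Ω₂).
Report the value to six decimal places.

Summing Y*_{l m}(θ₁,φ₁)·Y_{l m}(θ₂,φ₂) over m ∈ [−3, 3]; prefactor 4π/(2·3+1) = 1.795196:
  term(m=-3) = -0.012312-0.023683i   from Y*(Ω₁)=-0.304717-0.192498i, Y(Ω₂)=+0.063975+0.037308i
  term(m=-2) = -0.056348-0.050183i   from Y*(Ω₁)=-0.262911-0.103676i, Y(Ω₂)=+0.250621+0.092044i
  term(m=-1) = +0.067697+0.025775i   from Y*(Ω₁)=+0.161855+0.030760i, Y(Ω₂)=+0.432889+0.076978i
  term(m=+0) = +0.037464+0.000000i   from Y*(Ω₁)=+0.288440-0.000000i, Y(Ω₂)=+0.129884+0.000000i
  term(m=+1) = +0.067697-0.025775i   from Y*(Ω₁)=-0.161855+0.030760i, Y(Ω₂)=-0.432889+0.076978i
  term(m=+2) = -0.056348+0.050183i   from Y*(Ω₁)=-0.262911+0.103676i, Y(Ω₂)=+0.250621-0.092044i
  term(m=+3) = -0.012312+0.023683i   from Y*(Ω₁)=+0.304717-0.192498i, Y(Ω₂)=-0.063975+0.037308i
Total Σ_m = +0.035537-0.000000i. Multiply by 1.795196: +0.063796-0.000000i. P_3(cos γ) = 0.063796

0.063796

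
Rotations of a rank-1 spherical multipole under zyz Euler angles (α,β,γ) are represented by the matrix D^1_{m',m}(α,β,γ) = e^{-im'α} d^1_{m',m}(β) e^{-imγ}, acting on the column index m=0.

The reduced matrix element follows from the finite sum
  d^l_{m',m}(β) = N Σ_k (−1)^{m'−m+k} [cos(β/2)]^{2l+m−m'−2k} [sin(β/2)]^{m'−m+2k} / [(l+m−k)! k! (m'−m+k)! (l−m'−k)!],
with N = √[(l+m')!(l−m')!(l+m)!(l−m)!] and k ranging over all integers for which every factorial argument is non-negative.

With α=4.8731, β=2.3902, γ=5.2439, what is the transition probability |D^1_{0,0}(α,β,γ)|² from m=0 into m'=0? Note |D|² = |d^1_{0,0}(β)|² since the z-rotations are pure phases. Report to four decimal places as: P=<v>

P=0.5340

Split into d^1_{0,0}(β=2.3902) × two z-phases.
With c≡cos(β/2)=0.366920 and s≡sin(β/2)=0.930252, N=[1·1·1·1]^{1/2}=1.000000
The bounds max(0,m−m')=0 and min(l+m,l−m')=1 give 2 terms
  k=0: (−1)^0·1.0000/(1)·0.3669^2·0.9303^0 = +0.134631
  k=1: (−1)^1·1.0000/(1)·0.3669^0·0.9303^2 = -0.865369
d^1_{0,0}(2.3902) = +0.134631 -0.865369 = -0.730739
|D^1_{0,0}|² = |d^1_{0,0}(β)|² = (-0.730739)² = 0.533979 (the z-rotation phases have unit modulus)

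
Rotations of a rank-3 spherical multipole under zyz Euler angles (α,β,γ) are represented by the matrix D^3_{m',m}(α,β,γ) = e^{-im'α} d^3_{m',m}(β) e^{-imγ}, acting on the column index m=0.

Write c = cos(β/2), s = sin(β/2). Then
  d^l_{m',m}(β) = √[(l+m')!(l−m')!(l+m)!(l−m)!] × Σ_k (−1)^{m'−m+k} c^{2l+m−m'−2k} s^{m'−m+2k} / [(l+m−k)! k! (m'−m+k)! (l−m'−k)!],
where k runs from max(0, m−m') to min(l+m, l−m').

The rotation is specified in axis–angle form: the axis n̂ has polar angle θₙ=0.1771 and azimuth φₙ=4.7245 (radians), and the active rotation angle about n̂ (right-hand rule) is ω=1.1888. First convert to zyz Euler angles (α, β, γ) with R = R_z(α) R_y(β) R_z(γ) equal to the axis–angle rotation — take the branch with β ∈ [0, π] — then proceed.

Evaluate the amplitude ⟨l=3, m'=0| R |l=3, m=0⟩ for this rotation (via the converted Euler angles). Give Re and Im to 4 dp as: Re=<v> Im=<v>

Re=0.8860 Im=0.0000

Axis–angle → zyz. n̂ = (sinθₙcosφₙ, sinθₙsinφₙ, cosθₙ) = (+0.002134, -0.176163, +0.984359), ω = 1.1888.
R = I cosω + sinω [n̂]ₓ + (1−cosω) n̂n̂ᵀ gives
  R = [+0.372777, -0.913644, -0.162148; +0.913173, +0.392239, -0.110745; +0.164783, -0.106786, +0.980532]
β = atan2(√(R₁₃²+R₂₃²), R₃₃) = 0.197642; α = atan2(R₂₃, R₁₃) mod 2π = 3.740811; γ = atan2(R₃₂, −R₃₁) mod 2π = 3.716589
First d^3_{0,0}(β=0.1976), then the phase factors e^{-i(0)α} and e^{-i(0)γ}:
Half-angle: c=0.995121, s=0.098660. N=√(6·6·6·6)=36.000000
Admissible k: 0..3 (factorial args all ≥0)
  k=0: (−1)^0·36.0000/(36)·0.9951^6·0.0987^0 = +0.971082
  k=1: (−1)^1·36.0000/(4)·0.9951^4·0.0987^2 = -0.085908
  k=2: (−1)^2·36.0000/(4)·0.9951^2·0.0987^4 = +0.000844
  k=3: (−1)^3·36.0000/(36)·0.9951^0·0.0987^6 = -0.000001
d^3_{0,0}(0.1976) = +0.971082 -0.085908 +0.000844 -0.000001 = +0.886017
Attach z-rotation phases: D = e^{-i(0)(3.7408)}·(+0.886017)·e^{-i(0)(3.7166)} = +0.886017+0.000000i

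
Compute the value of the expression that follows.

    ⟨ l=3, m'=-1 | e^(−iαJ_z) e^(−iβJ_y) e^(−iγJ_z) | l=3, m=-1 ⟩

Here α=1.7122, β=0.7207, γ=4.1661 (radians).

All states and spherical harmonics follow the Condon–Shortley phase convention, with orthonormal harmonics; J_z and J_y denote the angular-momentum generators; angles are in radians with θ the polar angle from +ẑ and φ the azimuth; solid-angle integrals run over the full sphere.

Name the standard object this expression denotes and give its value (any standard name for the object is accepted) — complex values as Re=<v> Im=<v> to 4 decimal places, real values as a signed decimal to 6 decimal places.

This is a Wigner D-matrix element — the rotation-matrix element ⟨l m'| R(α,β,γ) |l m⟩ in the angular-momentum basis.
First d^3_{-1,-1}(β=0.7207), then the phase factors e^{-i(-1)α} and e^{-i(-1)γ}:
Half-angle: c=0.935773, s=0.352602. N=√(2·24·2·24)=48.000000
k∈{0,1,2} keeps every argument non-negative
  k=0: (−1)^0·48.0000/(48)·0.9358^6·0.3526^0 = +0.671467
  k=1: (−1)^1·48.0000/(6)·0.9358^4·0.3526^2 = -0.762679
  k=2: (−1)^2·48.0000/(8)·0.9358^2·0.3526^4 = +0.081214
d^3_{-1,-1}(0.7207) = +0.671467 -0.762679 +0.081214 = -0.009999
Phases: e^{-i·(-1)·1.7122}=-0.140933+0.990019i, e^{-i·(-1)·4.1661}=-0.519520-0.854458i ⇒ D=-0.009190+0.003939i

Wigner D-matrix element, Re=-0.0092 Im=0.0039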